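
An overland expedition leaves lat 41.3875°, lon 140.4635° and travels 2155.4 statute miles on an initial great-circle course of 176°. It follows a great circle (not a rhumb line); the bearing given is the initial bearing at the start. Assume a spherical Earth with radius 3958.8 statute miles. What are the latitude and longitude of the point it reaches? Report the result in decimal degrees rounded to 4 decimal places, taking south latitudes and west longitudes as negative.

Angular distance δ = d/R = 2155.4 / 3958.8 = 0.544458 rad.
With φ₁ = 41.3875° = 0.722348 rad and θ = 176° = 3.071779 rad:
Destination latitude: φ₂ = arcsin( sin φ₁ cos δ + cos φ₁ sin δ cos θ ) = arcsin(0.177900) = 10.2475°.
Δλ = atan2( sin θ sin δ cos φ₁ , cos δ − sin φ₁ sin φ₂ ) = atan2(0.027107, 0.737790) = 0.036725 rad = 2.1042°.
λ₂ = λ₁ + Δλ = 142.5677°.

latitude 10.2475°, longitude 142.5677°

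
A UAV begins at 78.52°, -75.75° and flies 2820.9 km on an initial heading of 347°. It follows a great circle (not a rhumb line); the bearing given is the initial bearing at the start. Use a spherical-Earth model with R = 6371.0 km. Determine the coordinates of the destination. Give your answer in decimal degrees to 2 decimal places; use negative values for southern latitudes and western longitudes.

Angular distance δ = d/R = 2820.9 / 6371 = 0.442772 rad.
Start latitude φ₁ = 1.370433 rad; initial bearing θ = 6.056293 rad.
Destination latitude: φ₂ = arcsin( sin φ₁ cos δ + cos φ₁ sin δ cos θ ) = arcsin(0.968577) = 75.60°.
Δλ = atan2( sin θ sin δ cos φ₁ , cos δ − sin φ₁ sin φ₂ ) = atan2(-0.019182, -0.045633) = -2.743661 rad = -157.20°.
λ₂ = -75.75° + -157.20° = -232.95°, normalized to (−180°, 180°] → 127.05°.

latitude 75.60°, longitude 127.05°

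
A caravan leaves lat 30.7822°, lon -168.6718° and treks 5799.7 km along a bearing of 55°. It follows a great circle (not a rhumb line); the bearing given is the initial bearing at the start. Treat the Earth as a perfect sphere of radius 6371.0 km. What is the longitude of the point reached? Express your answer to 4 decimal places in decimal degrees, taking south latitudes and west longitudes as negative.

longitude -103.2042°

The arc subtends δ = 5799.7/6371 = 0.910328 rad at the centre.
Converting: φ₁ = 0.537251 rad, θ = 0.959931 rad.
sin φ₂ = sin φ₁ cos δ + cos φ₁ sin δ cos θ = (0.511776)(0.613487) + (0.859119)(0.789705)(0.573576) = 0.703111
φ₂ = asin(0.703111) = 0.779763 rad = 44.6771°.
Then Δλ = atan2(0.555754, 0.253651) = 1.142625 rad, from sin θ sin δ cos φ₁ over cos δ − sin φ₁ sin φ₂.
λ₂ = -168.6718° + 65.4676° = -103.2042°.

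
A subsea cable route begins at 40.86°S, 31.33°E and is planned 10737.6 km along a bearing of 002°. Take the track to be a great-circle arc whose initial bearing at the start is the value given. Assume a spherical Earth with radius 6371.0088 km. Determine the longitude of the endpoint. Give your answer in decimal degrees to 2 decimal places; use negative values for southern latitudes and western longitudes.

Central angle δ = d/R = 1.685385 rad.
Converting: φ₁ = -0.713142 rad, θ = 0.034907 rad.
sin φ₂ = sin φ₁ cos δ + cos φ₁ sin δ cos θ = (-0.654213)(-0.114338) + (0.756310)(0.993442)(0.999391) = 0.825694
φ₂ = asin(0.825694) = 0.971431 rad = 55.66°.
Δλ = atan2( sin θ sin δ cos φ₁ , cos δ − sin φ₁ sin φ₂ ) = atan2(0.026222, 0.425842) = 0.061499 rad = 3.52°.
Hence λ₂ = 31.33° + 3.52° = 34.85°.

longitude 34.85°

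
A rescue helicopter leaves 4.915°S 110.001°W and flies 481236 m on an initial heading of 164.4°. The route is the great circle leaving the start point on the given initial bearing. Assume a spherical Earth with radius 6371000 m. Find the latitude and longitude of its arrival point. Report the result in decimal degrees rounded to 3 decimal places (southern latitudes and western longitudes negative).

Angular distance δ = d/R = 481236 / 6371000 = 0.075535 rad.
Start latitude φ₁ = -0.085783 rad; initial bearing θ = 2.869321 rad.
Applying the spherical law of cosines for sides, sin φ₂ = sin φ₁ cos δ + cos φ₁ sin δ cos θ = -0.157850, so φ₂ = -9.082°.
For the longitude increment, Δλ = atan2( sin θ sin δ cos φ₁, cos δ − sin φ₁ sin φ₂ ) = atan2(0.020219, 0.983624) = 1.178°.
λ₂ = λ₁ + Δλ = -108.823°.

latitude -9.082°, longitude -108.823°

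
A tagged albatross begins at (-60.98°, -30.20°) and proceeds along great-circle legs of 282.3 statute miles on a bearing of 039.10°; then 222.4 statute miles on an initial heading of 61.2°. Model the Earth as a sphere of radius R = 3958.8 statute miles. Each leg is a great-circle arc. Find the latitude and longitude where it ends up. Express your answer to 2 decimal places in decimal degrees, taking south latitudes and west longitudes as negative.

Apply the spherical direct solution leg by leg, carrying full precision between legs.
Leg 1: from (-60.98°, -30.20°), δ = 282.3/3958.8 = 0.071309 rad, θ = 39.1° → φ = -57.72°, λ = -25.37°.
Leg 2: from (-57.72°, -25.37°), δ = 222.4/3958.8 = 0.056179 rad, θ = 61.2° → φ = -56.06°, λ = -20.32°.

latitude -56.06°, longitude -20.32°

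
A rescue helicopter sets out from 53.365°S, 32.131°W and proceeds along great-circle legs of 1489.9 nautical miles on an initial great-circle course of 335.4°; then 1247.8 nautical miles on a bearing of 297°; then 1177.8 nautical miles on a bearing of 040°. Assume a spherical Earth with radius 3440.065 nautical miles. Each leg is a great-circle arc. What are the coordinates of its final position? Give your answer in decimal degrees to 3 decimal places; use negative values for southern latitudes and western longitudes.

Apply the spherical direct solution leg by leg, carrying full precision between legs.
Leg 1: from (-53.365°, -32.131°), δ = 1489.9/3440.065 = 0.433102 rad, θ = 335.4° → φ = -30.043°, λ = -43.775°.
Leg 2: from (-30.043°, -43.775°), δ = 1247.8/3440.065 = 0.362726 rad, θ = 297° → φ = -19.186°, λ = -63.332°.
Leg 3: from (-19.186°, -63.332°), δ = 1177.8/3440.065 = 0.342377 rad, θ = 40° → φ = -3.822°, λ = -50.841°.

latitude -3.822°, longitude -50.841°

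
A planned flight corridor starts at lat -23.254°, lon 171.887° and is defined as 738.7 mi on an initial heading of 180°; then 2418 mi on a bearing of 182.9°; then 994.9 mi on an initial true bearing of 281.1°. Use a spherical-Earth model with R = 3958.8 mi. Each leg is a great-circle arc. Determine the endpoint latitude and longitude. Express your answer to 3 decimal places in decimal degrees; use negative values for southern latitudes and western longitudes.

latitude -62.378°, longitude 135.518°

Apply the spherical direct solution leg by leg, carrying full precision between legs.
Leg 1: from (-23.254°, 171.887°), δ = 738.7/3958.8 = 0.186597 rad, θ = 180° → φ = -33.945°, λ = 171.887°.
Leg 2: from (-33.945°, 171.887°), δ = 2418/3958.8 = 0.610791 rad, θ = 182.9° → φ = -68.844°, λ = 167.276°.
Leg 3: from (-68.844°, 167.276°), δ = 994.9/3958.8 = 0.251314 rad, θ = 281.1° → φ = -62.378°, λ = 135.518°.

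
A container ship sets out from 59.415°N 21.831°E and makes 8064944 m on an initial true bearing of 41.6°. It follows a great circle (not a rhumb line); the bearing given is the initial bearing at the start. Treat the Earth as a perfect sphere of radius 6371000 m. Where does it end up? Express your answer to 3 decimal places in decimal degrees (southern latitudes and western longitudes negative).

latitude 38.417°, longitude 147.902°

The arc subtends δ = 8064944/6371000 = 1.265884 rad at the centre.
Converting: φ₁ = 1.036987 rad, θ = 0.726057 rad.
sin φ₂ = sin φ₁ cos δ + cos φ₁ sin δ cos θ = (0.860875)(0.300210) + (0.508816)(0.953873)(0.747798) = 0.621384
φ₂ = asin(0.621384) = 0.670508 rad = 38.417°.
Δλ = atan2( sin θ sin δ cos φ₁ , cos δ − sin φ₁ sin φ₂ ) = atan2(0.322234, -0.234724) = 2.200348 rad = 126.071°.
λ₂ = 21.831° + 126.071° = 147.902°.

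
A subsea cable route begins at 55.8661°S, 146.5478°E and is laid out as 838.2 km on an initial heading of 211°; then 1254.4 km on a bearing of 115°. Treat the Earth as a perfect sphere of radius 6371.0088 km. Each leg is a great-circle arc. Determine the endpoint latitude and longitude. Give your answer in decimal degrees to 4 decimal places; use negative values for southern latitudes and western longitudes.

latitude -64.8637°, longitude 162.9184°

Apply the spherical direct solution leg by leg, carrying full precision between legs.
Leg 1: from (-55.8661°, 146.5478°), δ = 838.2/6371.0088 = 0.131565 rad, θ = 211° → φ = -62.0886°, λ = 138.2488°.
Leg 2: from (-62.0886°, 138.2488°), δ = 1254.4/6371.0088 = 0.196892 rad, θ = 115° → φ = -64.8637°, λ = 162.9184°.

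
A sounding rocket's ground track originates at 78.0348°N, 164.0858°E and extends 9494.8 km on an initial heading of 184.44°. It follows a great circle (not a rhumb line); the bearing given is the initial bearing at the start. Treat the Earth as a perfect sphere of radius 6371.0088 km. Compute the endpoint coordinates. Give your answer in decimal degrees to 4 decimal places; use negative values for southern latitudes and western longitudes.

δ = 9494.8/6371.0088 = 1.490313 rad (85.3887°).
Converting: φ₁ = 1.361964 rad, θ = 3.219085 rad.
sin φ₂ = sin φ₁ cos δ + cos φ₁ sin δ cos θ = (0.978274)(0.080396) + (0.207318)(0.996763)(-0.996999) = -0.127377
φ₂ = asin(-0.127377) = -0.127724 rad = -7.3180°.
For the longitude increment, Δλ = atan2( sin θ sin δ cos φ₁, cos δ − sin φ₁ sin φ₂ ) = atan2(-0.015998, 0.205006) = -4.4620°.
λ₂ = λ₁ + Δλ = 159.6238°.

latitude -7.3180°, longitude 159.6238°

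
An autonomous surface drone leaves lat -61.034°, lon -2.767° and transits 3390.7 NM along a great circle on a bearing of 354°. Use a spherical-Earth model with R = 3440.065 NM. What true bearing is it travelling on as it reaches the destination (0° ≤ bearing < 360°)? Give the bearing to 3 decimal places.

The arc subtends δ = 3390.7/3440.065 = 0.985650 rad at the centre.
Start latitude φ₁ = -1.065244 rad; initial bearing θ = 6.178466 rad.
Destination latitude: φ₂ = arcsin( sin φ₁ cos δ + cos φ₁ sin δ cos θ ) = arcsin(-0.081722) = -4.688°.
For the longitude increment, Δλ = atan2( sin θ sin δ cos φ₁, cos δ − sin φ₁ sin φ₂ ) = atan2(-0.042200, 0.480822) = -5.016°.
Hence λ₂ = -2.767° + -5.016° = -7.783°.
The forward bearing on arrival equals the back-azimuth from the destination plus 180°.
Back-azimuth from P₂ (-4.688°, -7.783°) to P₁ (-61.034°, -2.767°), with Δλ' = λ₁ − λ₂ = 5.016°: atan2( sin Δλ' cos φ₁ , cos φ₂ sin φ₁ − sin φ₂ cos φ₁ cos Δλ' ) = 177.089°.
Final bearing = (177.089° + 180°) mod 360° = 357.089°.

final bearing 357.089°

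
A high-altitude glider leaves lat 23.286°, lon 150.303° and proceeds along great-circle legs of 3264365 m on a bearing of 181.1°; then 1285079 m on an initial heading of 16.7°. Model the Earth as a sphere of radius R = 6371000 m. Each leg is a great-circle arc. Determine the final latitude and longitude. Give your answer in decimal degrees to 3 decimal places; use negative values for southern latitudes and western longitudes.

Apply the spherical direct solution leg by leg, carrying full precision between legs.
Leg 1: from (23.286°, 150.303°), δ = 3264365/6371000 = 0.512379 rad, θ = 181.1° → φ = -6.066°, λ = 149.761°.
Leg 2: from (-6.066°, 149.761°), δ = 1285079/6371000 = 0.201708 rad, θ = 16.7° → φ = 5.007°, λ = 153.074°.

latitude 5.007°, longitude 153.074°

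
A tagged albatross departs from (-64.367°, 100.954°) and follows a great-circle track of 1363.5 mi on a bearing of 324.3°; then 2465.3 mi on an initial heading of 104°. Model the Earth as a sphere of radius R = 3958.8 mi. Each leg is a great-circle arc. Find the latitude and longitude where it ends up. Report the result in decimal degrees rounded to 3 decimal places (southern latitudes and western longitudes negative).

Apply the spherical direct solution leg by leg, carrying full precision between legs.
Leg 1: from (-64.367°, 100.954°), δ = 1363.5/3958.8 = 0.344423 rad, θ = 324.3° → φ = -46.887°, λ = 84.198°.
Leg 2: from (-46.887°, 84.198°), δ = 2465.3/3958.8 = 0.622739 rad, θ = 104° → φ = -43.584°, λ = 135.576°.

latitude -43.584°, longitude 135.576°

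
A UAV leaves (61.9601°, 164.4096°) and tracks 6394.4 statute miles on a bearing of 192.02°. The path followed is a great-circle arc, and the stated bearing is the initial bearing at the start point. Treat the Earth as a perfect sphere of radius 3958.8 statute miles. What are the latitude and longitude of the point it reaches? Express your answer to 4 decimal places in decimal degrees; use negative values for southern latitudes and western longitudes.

latitude -29.9033°, longitude 150.5231°

δ = 6394.4/3958.8 = 1.615237 rad (92.5463°).
Converting: φ₁ = 1.081408 rad, θ = 3.351381 rad.
Destination latitude: φ₂ = arcsin( sin φ₁ cos δ + cos φ₁ sin δ cos θ ) = arcsin(-0.498537) = -29.9033°.
For the longitude increment, Δλ = atan2( sin θ sin δ cos φ₁, cos δ − sin φ₁ sin φ₂ ) = atan2(-0.097800, 0.395593) = -13.8865°.
Hence λ₂ = 164.4096° + -13.8865° = 150.5231°.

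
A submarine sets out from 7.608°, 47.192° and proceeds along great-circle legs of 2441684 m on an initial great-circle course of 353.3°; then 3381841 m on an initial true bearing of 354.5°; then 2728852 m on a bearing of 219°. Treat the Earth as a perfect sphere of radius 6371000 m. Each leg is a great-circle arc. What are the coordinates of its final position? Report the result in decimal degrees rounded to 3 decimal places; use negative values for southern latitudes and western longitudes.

Apply the spherical direct solution leg by leg, carrying full precision between legs.
Leg 1: from (7.608°, 47.192°), δ = 2441684/6371000 = 0.383250 rad, θ = 353.3° → φ = 29.400°, λ = 44.322°.
Leg 2: from (29.400°, 44.322°), δ = 3381841/6371000 = 0.530818 rad, θ = 354.5° → φ = 59.583°, λ = 38.822°.
Leg 3: from (59.583°, 38.822°), δ = 2728852/6371000 = 0.428324 rad, θ = 219° → φ = 38.392°, λ = 19.341°.

latitude 38.392°, longitude 19.341°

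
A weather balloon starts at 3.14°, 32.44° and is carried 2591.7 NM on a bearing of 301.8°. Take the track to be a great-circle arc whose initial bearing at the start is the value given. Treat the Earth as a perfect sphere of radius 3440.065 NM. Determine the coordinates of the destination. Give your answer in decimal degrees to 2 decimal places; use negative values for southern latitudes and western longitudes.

latitude 23.57°, longitude -6.93°

Central angle δ = d/R = 0.753387 rad.
Start latitude φ₁ = 0.054803 rad; initial bearing θ = 5.267404 rad.
Applying the spherical law of cosines for sides, sin φ₂ = sin φ₁ cos δ + cos φ₁ sin δ cos θ = 0.399908, so φ₂ = 23.57°.
Then Δλ = atan2(-0.580550, 0.707471) = -0.687176 rad, from sin θ sin δ cos φ₁ over cos δ − sin φ₁ sin φ₂.
Hence λ₂ = 32.44° + -39.37° = -6.93°.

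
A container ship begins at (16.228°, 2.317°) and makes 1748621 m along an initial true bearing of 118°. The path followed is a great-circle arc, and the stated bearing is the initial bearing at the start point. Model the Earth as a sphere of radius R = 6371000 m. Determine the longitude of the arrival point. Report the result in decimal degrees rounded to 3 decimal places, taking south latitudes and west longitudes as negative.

The arc subtends δ = 1748621/6371000 = 0.274466 rad at the centre.
With φ₁ = 16.228° = 0.283232 rad and θ = 118° = 2.059489 rad:
sin φ₂ = sin φ₁ cos δ + cos φ₁ sin δ cos θ = (0.279460)(0.962570) + (0.960157)(0.271033)(-0.469472) = 0.146828
φ₂ = asin(0.146828) = 0.147360 rad = 8.443°.
For the longitude increment, Δλ = atan2( sin θ sin δ cos φ₁, cos δ − sin φ₁ sin φ₂ ) = atan2(0.229773, 0.921538) = 14.000°.
λ₂ = λ₁ + Δλ = 16.317°.

longitude 16.317°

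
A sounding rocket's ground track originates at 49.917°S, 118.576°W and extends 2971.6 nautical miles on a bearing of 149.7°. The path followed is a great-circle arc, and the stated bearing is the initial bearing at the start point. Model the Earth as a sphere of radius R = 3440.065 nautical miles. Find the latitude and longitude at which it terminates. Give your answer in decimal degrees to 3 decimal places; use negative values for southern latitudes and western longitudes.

δ = 2971.6/3440.065 = 0.863821 rad (49.4933°).
With φ₁ = -49.917° = -0.871216 rad and θ = 149.7° = 2.612758 rad:
Applying the spherical law of cosines for sides, sin φ₂ = sin φ₁ cos δ + cos φ₁ sin δ cos θ = -0.919665, so φ₂ = -66.877°.
Δλ = atan2( sin θ sin δ cos φ₁ , cos δ − sin φ₁ sin φ₂ ) = atan2(0.247004, -0.054110) = 1.786455 rad = 102.356°.
λ₂ = λ₁ + Δλ = -16.220°.

latitude -66.877°, longitude -16.220°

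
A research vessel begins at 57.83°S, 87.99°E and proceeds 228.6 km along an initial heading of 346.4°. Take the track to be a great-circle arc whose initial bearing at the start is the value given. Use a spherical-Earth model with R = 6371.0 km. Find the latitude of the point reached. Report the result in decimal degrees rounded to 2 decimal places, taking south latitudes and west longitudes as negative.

Central angle δ = d/R = 0.035881 rad.
With φ₁ = -57.83° = -1.009324 rad and θ = 346.4° = 6.045821 rad:
sin φ₂ = sin φ₁ cos δ + cos φ₁ sin δ cos θ = (-0.846472)(0.999356) + (0.532433)(0.035874)(0.971961) = -0.827362
φ₂ = asin(-0.827362) = -0.974395 rad = -55.83°.
For the longitude increment, Δλ = atan2( sin θ sin δ cos φ₁, cos δ − sin φ₁ sin φ₂ ) = atan2(-0.004491, 0.299017) = -0.86°.
Hence λ₂ = 87.99° + -0.86° = 87.13°.

latitude -55.83°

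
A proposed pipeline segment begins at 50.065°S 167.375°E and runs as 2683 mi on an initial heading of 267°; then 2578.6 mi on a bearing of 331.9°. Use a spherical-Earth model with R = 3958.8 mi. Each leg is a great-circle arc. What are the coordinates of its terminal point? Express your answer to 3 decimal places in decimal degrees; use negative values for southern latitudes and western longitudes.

latitude -4.099°, longitude 97.916°

Apply the spherical direct solution leg by leg, carrying full precision between legs.
Leg 1: from (-50.065°, 167.375°), δ = 2683/3958.8 = 0.677731 rad, θ = 267° → φ = -38.198°, λ = 114.552°.
Leg 2: from (-38.198°, 114.552°), δ = 2578.6/3958.8 = 0.651359 rad, θ = 331.9° → φ = -4.099°, λ = 97.916°.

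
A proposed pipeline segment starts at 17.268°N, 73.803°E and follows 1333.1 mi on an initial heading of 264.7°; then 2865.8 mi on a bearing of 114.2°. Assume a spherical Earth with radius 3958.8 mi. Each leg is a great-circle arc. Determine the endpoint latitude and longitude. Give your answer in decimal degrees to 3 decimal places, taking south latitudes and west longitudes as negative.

latitude -4.286°, longitude 91.220°

Apply the spherical direct solution leg by leg, carrying full precision between legs.
Leg 1: from (17.268°, 73.803°), δ = 1333.1/3958.8 = 0.336743 rad, θ = 264.7° → φ = 14.538°, λ = 53.933°.
Leg 2: from (14.538°, 53.933°), δ = 2865.8/3958.8 = 0.723906 rad, θ = 114.2° → φ = -4.286°, λ = 91.220°.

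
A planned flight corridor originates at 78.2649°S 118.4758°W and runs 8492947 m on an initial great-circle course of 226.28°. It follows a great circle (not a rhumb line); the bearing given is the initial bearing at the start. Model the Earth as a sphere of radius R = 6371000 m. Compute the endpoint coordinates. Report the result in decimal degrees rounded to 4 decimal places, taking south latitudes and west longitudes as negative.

The arc subtends δ = 8492947/6371000 = 1.333063 rad at the centre.
Converting: φ₁ = -1.365980 rad, θ = 3.949331 rad.
Applying the spherical law of cosines for sides, sin φ₂ = sin φ₁ cos δ + cos φ₁ sin δ cos θ = -0.367192, so φ₂ = -21.5425°.
Then Δλ = atan2(-0.142859, -0.124017) = -2.285710 rad, from sin θ sin δ cos φ₁ over cos δ − sin φ₁ sin φ₂.
λ₂ = -118.4758° + -130.9616° = -249.4374°, normalized to (−180°, 180°] → 110.5626°.

latitude -21.5425°, longitude 110.5626°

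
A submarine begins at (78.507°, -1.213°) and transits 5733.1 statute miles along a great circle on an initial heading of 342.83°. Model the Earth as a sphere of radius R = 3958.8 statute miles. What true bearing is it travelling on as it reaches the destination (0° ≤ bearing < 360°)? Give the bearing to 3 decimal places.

Angular distance δ = d/R = 5733.1 / 3958.8 = 1.448191 rad.
Converting: φ₁ = 1.370206 rad, θ = 5.983512 rad.
Applying the spherical law of cosines for sides, sin φ₂ = sin φ₁ cos δ + cos φ₁ sin δ cos θ = 0.308785, so φ₂ = 17.986°.
For the longitude increment, Δλ = atan2( sin θ sin δ cos φ₁, cos δ − sin φ₁ sin φ₂ ) = atan2(-0.058378, -0.180296) = -162.059°.
λ₂ = λ₁ + Δλ = -163.272°.
The forward bearing on arrival equals the back-azimuth from the destination plus 180°.
Back-azimuth from P₂ (17.986°, -163.272°) to P₁ (78.507°, -1.213°), with Δλ' = λ₁ − λ₂ = 162.059°: atan2( sin Δλ' cos φ₁ , cos φ₂ sin φ₁ − sin φ₂ cos φ₁ cos Δλ' ) = 3.546°.
Final bearing = (3.546° + 180°) mod 360° = 183.546°.

final bearing 183.546°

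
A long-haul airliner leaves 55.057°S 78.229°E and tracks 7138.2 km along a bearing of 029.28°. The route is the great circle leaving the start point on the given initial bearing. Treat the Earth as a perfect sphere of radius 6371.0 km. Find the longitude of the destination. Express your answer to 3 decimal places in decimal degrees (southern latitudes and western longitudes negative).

Central angle δ = d/R = 1.120421 rad.
Start latitude φ₁ = -0.960926 rad; initial bearing θ = 0.511032 rad.
Applying the spherical law of cosines for sides, sin φ₂ = sin φ₁ cos δ + cos φ₁ sin δ cos θ = 0.092940, so φ₂ = 5.333°.
Then Δλ = atan2(0.252192, 0.511489) = 0.458076 rad, from sin θ sin δ cos φ₁ over cos δ − sin φ₁ sin φ₂.
Hence λ₂ = 78.229° + 26.246° = 104.475°.

longitude 104.475°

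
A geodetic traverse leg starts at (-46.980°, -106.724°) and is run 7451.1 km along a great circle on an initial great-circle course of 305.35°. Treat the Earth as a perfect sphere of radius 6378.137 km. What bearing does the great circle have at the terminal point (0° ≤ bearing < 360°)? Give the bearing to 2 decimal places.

final bearing 326.07°

The arc subtends δ = 7451.1/6378.137 = 1.168225 rad at the centre.
Start latitude φ₁ = -0.819956 rad; initial bearing θ = 5.329363 rad.
Destination latitude: φ₂ = arcsin( sin φ₁ cos δ + cos φ₁ sin δ cos θ ) = arcsin(0.076735) = 4.401°.
For the longitude increment, Δλ = atan2( sin θ sin δ cos φ₁, cos δ − sin φ₁ sin φ₂ ) = atan2(-0.511983, 0.447887) = -48.820°.
λ₂ = -106.724° + -48.820° = -155.544°.
The forward bearing on arrival equals the back-azimuth from the destination plus 180°.
Back-azimuth from P₂ (4.40°, -155.54°) to P₁ (-46.98°, -106.72°), with Δλ' = λ₁ − λ₂ = 48.82°: atan2( sin Δλ' cos φ₁ , cos φ₂ sin φ₁ − sin φ₂ cos φ₁ cos Δλ' ) = 146.07°.
Final bearing = (146.07° + 180°) mod 360° = 326.07°.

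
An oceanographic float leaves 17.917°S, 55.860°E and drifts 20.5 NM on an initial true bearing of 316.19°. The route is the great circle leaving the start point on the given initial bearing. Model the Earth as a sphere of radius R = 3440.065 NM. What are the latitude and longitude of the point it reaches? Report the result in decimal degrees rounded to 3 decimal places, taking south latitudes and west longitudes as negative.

δ = 20.5/3440.065 = 0.005959 rad (0.3414°).
Converting: φ₁ = -0.312711 rad, θ = 5.518557 rad.
Destination latitude: φ₂ = arcsin( sin φ₁ cos δ + cos φ₁ sin δ cos θ ) = arcsin(-0.303542) = -17.670°.
For the longitude increment, Δλ = atan2( sin θ sin δ cos φ₁, cos δ − sin φ₁ sin φ₂ ) = atan2(-0.003925, 0.906601) = -0.248°.
λ₂ = 55.860° + -0.248° = 55.612°.

latitude -17.670°, longitude 55.612°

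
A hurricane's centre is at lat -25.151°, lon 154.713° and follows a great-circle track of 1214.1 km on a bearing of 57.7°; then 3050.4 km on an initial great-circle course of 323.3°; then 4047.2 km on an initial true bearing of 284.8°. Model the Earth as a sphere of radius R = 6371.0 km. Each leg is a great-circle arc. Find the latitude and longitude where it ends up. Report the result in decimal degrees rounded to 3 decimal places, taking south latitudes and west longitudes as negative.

latitude 11.522°, longitude 112.613°

Apply the spherical direct solution leg by leg, carrying full precision between legs.
Leg 1: from (-25.151°, 154.713°), δ = 1214.1/6371 = 0.190567 rad, θ = 57.7° → φ = -19.008°, λ = 164.462°.
Leg 2: from (-19.008°, 164.462°), δ = 3050.4/6371 = 0.478795 rad, θ = 323.3° → φ = 3.450°, λ = 148.451°.
Leg 3: from (3.450°, 148.451°), δ = 4047.2/6371 = 0.635253 rad, θ = 284.8° → φ = 11.522°, λ = 112.613°.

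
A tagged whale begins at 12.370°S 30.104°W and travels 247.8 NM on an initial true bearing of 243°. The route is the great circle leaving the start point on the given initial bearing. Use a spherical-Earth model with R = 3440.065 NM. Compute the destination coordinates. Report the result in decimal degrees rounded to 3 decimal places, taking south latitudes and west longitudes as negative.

δ = 247.8/3440.065 = 0.072034 rad (4.1272°).
Start latitude φ₁ = -0.215897 rad; initial bearing θ = 4.241150 rad.
Destination latitude: φ₂ = arcsin( sin φ₁ cos δ + cos φ₁ sin δ cos θ ) = arcsin(-0.245584) = -14.216°.
Then Δλ = atan2(-0.062638, 0.944797) = -0.066201 rad, from sin θ sin δ cos φ₁ over cos δ − sin φ₁ sin φ₂.
λ₂ = λ₁ + Δλ = -33.897°.

latitude -14.216°, longitude -33.897°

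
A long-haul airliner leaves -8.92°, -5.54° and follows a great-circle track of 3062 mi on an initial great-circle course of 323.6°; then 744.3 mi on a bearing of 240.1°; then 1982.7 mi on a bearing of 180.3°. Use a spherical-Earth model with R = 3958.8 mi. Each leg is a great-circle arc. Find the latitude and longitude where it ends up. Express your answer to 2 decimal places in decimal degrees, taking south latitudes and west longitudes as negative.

Apply the spherical direct solution leg by leg, carrying full precision between legs.
Leg 1: from (-8.92°, -5.54°), δ = 3062/3958.8 = 0.773467 rad, θ = 323.6° → φ = 26.40°, λ = -33.11°.
Leg 2: from (26.40°, -33.11°), δ = 744.3/3958.8 = 0.188012 rad, θ = 240.1° → φ = 20.69°, λ = -43.08°.
Leg 3: from (20.69°, -43.08°), δ = 1982.7/3958.8 = 0.500834 rad, θ = 180.3° → φ = -8.01°, λ = -43.23°.

latitude -8.01°, longitude -43.23°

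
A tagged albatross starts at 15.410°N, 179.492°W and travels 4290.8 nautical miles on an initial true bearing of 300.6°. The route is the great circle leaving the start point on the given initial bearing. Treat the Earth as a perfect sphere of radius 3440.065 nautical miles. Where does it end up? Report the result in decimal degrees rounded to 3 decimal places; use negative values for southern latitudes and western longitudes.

The arc subtends δ = 4290.8/3440.065 = 1.247302 rad at the centre.
With φ₁ = 15.410° = 0.268955 rad and θ = 300.6° = 5.246460 rad:
sin φ₂ = sin φ₁ cos δ + cos φ₁ sin δ cos θ = (0.265724)(0.317882) + (0.964049)(0.948130)(0.509041) = 0.549755
φ₂ = asin(0.549755) = 0.582071 rad = 33.350°.
Then Δλ = atan2(-0.786756, 0.171798) = -1.355808 rad, from sin θ sin δ cos φ₁ over cos δ − sin φ₁ sin φ₂.
λ₂ = -179.492° + -77.682° = -257.174°, normalized to (−180°, 180°] → 102.826°.

latitude 33.350°, longitude 102.826°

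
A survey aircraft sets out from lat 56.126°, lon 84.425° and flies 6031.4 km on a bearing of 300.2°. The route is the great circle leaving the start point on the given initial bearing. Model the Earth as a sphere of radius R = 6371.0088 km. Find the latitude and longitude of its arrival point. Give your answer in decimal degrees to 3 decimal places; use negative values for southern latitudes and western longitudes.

latitude 45.455°, longitude -6.653°

Angular distance δ = d/R = 6031.4 / 6371.0088 = 0.946695 rad.
Converting: φ₁ = 0.979583 rad, θ = 5.239478 rad.
sin φ₂ = sin φ₁ cos δ + cos φ₁ sin δ cos θ = (0.830265)(0.584369) + (0.557368)(0.811488)(0.503020) = 0.712696
φ₂ = asin(0.712696) = 0.793334 rad = 45.455°.
For the longitude increment, Δλ = atan2( sin θ sin δ cos φ₁, cos δ − sin φ₁ sin φ₂ ) = atan2(-0.390910, -0.007358) = -91.078°.
Hence λ₂ = 84.425° + -91.078° = -6.653°.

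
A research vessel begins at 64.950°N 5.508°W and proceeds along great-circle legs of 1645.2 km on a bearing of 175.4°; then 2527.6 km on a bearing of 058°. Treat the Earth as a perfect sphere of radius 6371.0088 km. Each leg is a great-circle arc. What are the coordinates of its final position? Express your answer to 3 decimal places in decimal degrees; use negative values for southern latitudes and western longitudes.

latitude 57.095°, longitude 33.425°

Apply the spherical direct solution leg by leg, carrying full precision between legs.
Leg 1: from (64.950°, -5.508°), δ = 1645.2/6371.0088 = 0.258232 rad, θ = 175.4° → φ = 50.186°, λ = -3.675°.
Leg 2: from (50.186°, -3.675°), δ = 2527.6/6371.0088 = 0.396735 rad, θ = 58° → φ = 57.095°, λ = 33.425°.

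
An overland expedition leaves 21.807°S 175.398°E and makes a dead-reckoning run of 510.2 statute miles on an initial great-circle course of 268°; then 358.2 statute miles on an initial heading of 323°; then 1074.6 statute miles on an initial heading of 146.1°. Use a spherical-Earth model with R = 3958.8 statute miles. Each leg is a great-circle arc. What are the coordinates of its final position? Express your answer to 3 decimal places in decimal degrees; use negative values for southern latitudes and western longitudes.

Apply the spherical direct solution leg by leg, carrying full precision between legs.
Leg 1: from (-21.807°, 175.398°), δ = 510.2/3958.8 = 0.128877 rad, θ = 268° → φ = -21.874°, λ = 167.442°.
Leg 2: from (-21.874°, 167.442°), δ = 358.2/3958.8 = 0.090482 rad, θ = 323° → φ = -17.702°, λ = 164.170°.
Leg 3: from (-17.702°, 164.170°), δ = 1074.6/3958.8 = 0.271446 rad, θ = 146.1° → φ = -30.328°, λ = 174.147°.

latitude -30.328°, longitude 174.147°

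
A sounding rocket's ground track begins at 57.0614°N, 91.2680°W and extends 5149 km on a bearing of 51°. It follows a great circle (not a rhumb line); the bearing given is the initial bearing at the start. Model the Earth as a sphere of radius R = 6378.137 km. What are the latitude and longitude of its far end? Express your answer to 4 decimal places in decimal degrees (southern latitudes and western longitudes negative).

δ = 5149/6378.137 = 0.807289 rad (46.2543°).
Converting: φ₁ = 0.995909 rad, θ = 0.890118 rad.
Destination latitude: φ₂ = arcsin( sin φ₁ cos δ + cos φ₁ sin δ cos θ ) = arcsin(0.827511) = 55.8439°.
Then Δλ = atan2(0.305268, -0.003032) = 1.580729 rad, from sin θ sin δ cos φ₁ over cos δ − sin φ₁ sin φ₂.
λ₂ = λ₁ + Δλ = -0.6989°.

latitude 55.8439°, longitude -0.6989°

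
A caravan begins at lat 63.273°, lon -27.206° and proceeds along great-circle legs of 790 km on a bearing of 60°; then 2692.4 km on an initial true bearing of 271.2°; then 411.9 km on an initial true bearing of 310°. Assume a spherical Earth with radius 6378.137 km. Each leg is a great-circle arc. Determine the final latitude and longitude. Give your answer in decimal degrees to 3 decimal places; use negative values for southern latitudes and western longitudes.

latitude 59.123°, longitude -65.962°

Apply the spherical direct solution leg by leg, carrying full precision between legs.
Leg 1: from (63.273°, -27.206°), δ = 790/6378.137 = 0.123861 rad, θ = 60° → φ = 66.078°, λ = -11.907°.
Leg 2: from (66.078°, -11.907°), δ = 2692.4/6378.137 = 0.422130 rad, θ = 271.2° → φ = 56.860°, λ = -60.434°.
Leg 3: from (56.860°, -60.434°), δ = 411.9/6378.137 = 0.064580 rad, θ = 310° → φ = 59.123°, λ = -65.962°.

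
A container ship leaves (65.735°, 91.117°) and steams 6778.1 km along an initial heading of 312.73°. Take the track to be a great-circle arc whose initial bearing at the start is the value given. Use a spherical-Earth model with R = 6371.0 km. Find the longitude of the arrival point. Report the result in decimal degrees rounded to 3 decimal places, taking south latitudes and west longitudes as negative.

Central angle δ = d/R = 1.063899 rad.
With φ₁ = 65.735° = 1.147292 rad and θ = 312.73° = 5.458168 rad:
Destination latitude: φ₂ = arcsin( sin φ₁ cos δ + cos φ₁ sin δ cos θ ) = arcsin(0.686367) = 43.343°.
Then Δλ = atan2(-0.263914, -0.140262) = -2.059302 rad, from sin θ sin δ cos φ₁ over cos δ − sin φ₁ sin φ₂.
λ₂ = 91.117° + -117.989° = -26.872°.

longitude -26.872°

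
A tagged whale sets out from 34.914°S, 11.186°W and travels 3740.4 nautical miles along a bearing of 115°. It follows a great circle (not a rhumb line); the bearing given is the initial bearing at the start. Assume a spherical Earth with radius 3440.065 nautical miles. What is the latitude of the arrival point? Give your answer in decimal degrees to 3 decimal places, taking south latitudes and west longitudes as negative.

latitude -34.953°

The arc subtends δ = 3740.4/3440.065 = 1.087305 rad at the centre.
Start latitude φ₁ = -0.609364 rad; initial bearing θ = 2.007129 rad.
Destination latitude: φ₂ = arcsin( sin φ₁ cos δ + cos φ₁ sin δ cos θ ) = arcsin(-0.572898) = -34.953°.
Δλ = atan2( sin θ sin δ cos φ₁ , cos δ − sin φ₁ sin φ₂ ) = atan2(0.657998, 0.136977) = 1.365555 rad = 78.241°.
Hence λ₂ = -11.186° + 78.241° = 67.055°.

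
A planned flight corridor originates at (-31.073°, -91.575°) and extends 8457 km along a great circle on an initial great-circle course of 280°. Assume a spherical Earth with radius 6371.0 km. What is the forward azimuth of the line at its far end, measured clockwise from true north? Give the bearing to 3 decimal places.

final bearing 302.471°

The arc subtends δ = 8457/6371 = 1.327421 rad at the centre.
Converting: φ₁ = -0.542326 rad, θ = 4.886922 rad.
Destination latitude: φ₂ = arcsin( sin φ₁ cos δ + cos φ₁ sin δ cos θ ) = arcsin(0.019972) = 1.144°.
For the longitude increment, Δλ = atan2( sin θ sin δ cos φ₁, cos δ − sin φ₁ sin φ₂ ) = atan2(-0.818640, 0.251288) = -72.936°.
Hence λ₂ = -91.575° + -72.936° = -164.511°.
The forward bearing on arrival equals the back-azimuth from the destination plus 180°.
Back-azimuth from P₂ (1.144°, -164.511°) to P₁ (-31.073°, -91.575°), with Δλ' = λ₁ − λ₂ = 72.936°: atan2( sin Δλ' cos φ₁ , cos φ₂ sin φ₁ − sin φ₂ cos φ₁ cos Δλ' ) = 122.471°.
Final bearing = (122.471° + 180°) mod 360° = 302.471°.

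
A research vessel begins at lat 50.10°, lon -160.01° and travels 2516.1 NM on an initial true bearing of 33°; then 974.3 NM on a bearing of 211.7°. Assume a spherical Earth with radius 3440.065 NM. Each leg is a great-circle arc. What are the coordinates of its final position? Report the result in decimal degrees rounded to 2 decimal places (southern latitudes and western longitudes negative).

Apply the spherical direct solution leg by leg, carrying full precision between legs.
Leg 1: from (50.10°, -160.01°), δ = 2516.1/3440.065 = 0.731411 rad, θ = 33° → φ = 68.48°, λ = -77.47°.
Leg 2: from (68.48°, -77.47°), δ = 974.3/3440.065 = 0.283221 rad, θ = 211.7° → φ = 53.70°, λ = -91.84°.

latitude 53.70°, longitude -91.84°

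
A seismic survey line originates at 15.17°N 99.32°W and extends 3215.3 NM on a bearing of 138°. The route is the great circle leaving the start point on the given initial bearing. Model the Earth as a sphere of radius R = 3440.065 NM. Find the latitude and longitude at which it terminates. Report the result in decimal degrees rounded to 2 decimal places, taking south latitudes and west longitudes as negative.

latitude -24.93°, longitude -62.91°

Central angle δ = d/R = 0.934663 rad.
Converting: φ₁ = 0.264766 rad, θ = 2.408554 rad.
Applying the spherical law of cosines for sides, sin φ₂ = sin φ₁ cos δ + cos φ₁ sin δ cos θ = -0.421490, so φ₂ = -24.93°.
Then Δλ = atan2(0.519492, 0.704387) = 0.635459 rad, from sin θ sin δ cos φ₁ over cos δ − sin φ₁ sin φ₂.
λ₂ = -99.32° + 36.41° = -62.91°.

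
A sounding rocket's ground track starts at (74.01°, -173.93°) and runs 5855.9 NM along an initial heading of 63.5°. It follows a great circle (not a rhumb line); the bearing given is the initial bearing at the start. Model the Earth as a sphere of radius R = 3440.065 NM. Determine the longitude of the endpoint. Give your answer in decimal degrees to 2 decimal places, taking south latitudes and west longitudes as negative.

longitude -56.46°

Angular distance δ = d/R = 5855.9 / 3440.065 = 1.702264 rad.
Start latitude φ₁ = 1.291718 rad; initial bearing θ = 1.108284 rad.
sin φ₂ = sin φ₁ cos δ + cos φ₁ sin δ cos θ = (0.961310)(-0.131090) + (0.275470)(0.991371)(0.446198) = -0.004165
φ₂ = asin(-0.004165) = -0.004165 rad = -0.24°.
Δλ = atan2( sin θ sin δ cos φ₁ , cos δ − sin φ₁ sin φ₂ ) = atan2(0.244400, -0.127086) = 2.050310 rad = 117.47°.
λ₂ = λ₁ + Δλ = -56.46°.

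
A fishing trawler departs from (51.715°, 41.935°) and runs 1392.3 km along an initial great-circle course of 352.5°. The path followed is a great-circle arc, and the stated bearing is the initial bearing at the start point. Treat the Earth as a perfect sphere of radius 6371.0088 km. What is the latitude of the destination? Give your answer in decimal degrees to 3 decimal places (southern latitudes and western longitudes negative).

δ = 1392.3/6371.0088 = 0.218537 rad (12.5212°).
With φ₁ = 51.715° = 0.902597 rad and θ = 352.5° = 6.152286 rad:
sin φ₂ = sin φ₁ cos δ + cos φ₁ sin δ cos θ = (0.784939)(0.976216) + (0.619574)(0.216801)(0.991445) = 0.899445
φ₂ = asin(0.899445) = 1.118497 rad = 64.085°.
Then Δλ = atan2(-0.017533, 0.270207) = -0.064796 rad, from sin θ sin δ cos φ₁ over cos δ − sin φ₁ sin φ₂.
λ₂ = 41.935° + -3.713° = 38.222°.

latitude 64.085°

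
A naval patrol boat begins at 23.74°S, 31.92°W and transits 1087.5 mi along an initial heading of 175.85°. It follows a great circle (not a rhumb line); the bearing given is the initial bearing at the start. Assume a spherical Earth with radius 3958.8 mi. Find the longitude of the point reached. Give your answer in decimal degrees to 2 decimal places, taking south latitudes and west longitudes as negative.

δ = 1087.5/3958.8 = 0.274704 rad (15.7394°).
Start latitude φ₁ = -0.414341 rad; initial bearing θ = 3.069161 rad.
Destination latitude: φ₂ = arcsin( sin φ₁ cos δ + cos φ₁ sin δ cos θ ) = arcsin(-0.635150) = -39.43°.
For the longitude increment, Δλ = atan2( sin θ sin δ cos φ₁, cos δ − sin φ₁ sin φ₂ ) = atan2(0.017970, 0.706802) = 1.46°.
Hence λ₂ = -31.92° + 1.46° = -30.46°.

longitude -30.46°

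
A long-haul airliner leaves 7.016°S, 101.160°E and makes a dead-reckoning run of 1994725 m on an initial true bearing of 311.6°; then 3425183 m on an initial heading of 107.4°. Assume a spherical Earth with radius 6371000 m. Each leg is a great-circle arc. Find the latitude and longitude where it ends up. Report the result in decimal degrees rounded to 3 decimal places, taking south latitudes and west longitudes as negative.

latitude -4.476°, longitude 117.143°

Apply the spherical direct solution leg by leg, carrying full precision between legs.
Leg 1: from (-7.016°, 101.160°), δ = 1994725/6371000 = 0.313094 rad, θ = 311.6° → φ = 4.977°, λ = 87.792°.
Leg 2: from (4.977°, 87.792°), δ = 3425183/6371000 = 0.537621 rad, θ = 107.4° → φ = -4.476°, λ = 117.143°.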